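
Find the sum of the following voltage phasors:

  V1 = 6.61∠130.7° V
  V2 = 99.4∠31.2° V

Step 1 — Convert each phasor to rectangular form:
  V1 = 6.61·(cos(130.7°) + j·sin(130.7°)) = -4.31 + j5.011 V
  V2 = 99.4·(cos(31.2°) + j·sin(31.2°)) = 85.02 + j51.49 V
Step 2 — Sum components: V_total = 80.71 + j56.5 V.
Step 3 — Convert to polar: |V_total| = 98.52 V, ∠V_total = 35.0°.

V_total = 98.52∠35.0° V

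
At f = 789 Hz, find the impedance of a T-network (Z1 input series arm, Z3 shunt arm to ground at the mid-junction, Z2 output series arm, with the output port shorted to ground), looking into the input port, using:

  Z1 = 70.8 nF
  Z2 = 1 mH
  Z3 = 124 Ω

Step 1 — Angular frequency: ω = 2π·f = 2π·789 = 4957 rad/s.
Step 2 — Component impedances:
  Z1: Z = 1/(jωC) = -j/(ω·C) = 0 - j2849 Ω
  Z2: Z = jωL = j·4957·0.001 = 0 + j4.957 Ω
  Z3: Z = R = 124 Ω
Step 3 — With the output port shorted to ground, the output series arm Z2 runs from the junction to ground; the shunt arm Z3 also runs from the junction to ground. They appear in parallel: Z3 || Z2 = 0.1979 + j4.95 Ω.
Step 4 — Series with input arm Z1: Z_in = Z1 + (Z3 || Z2) = 0.1979 - j2844 Ω = 2844∠-90.0° Ω.

Z = 0.1979 - j2844 Ω = 2844∠-90.0° Ω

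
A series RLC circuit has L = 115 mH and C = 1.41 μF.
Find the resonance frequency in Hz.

Step 1 — Resonance condition Im(Z)=0 gives ω₀ = 1/√(LC).
Step 2 — ω₀ = 1/√(0.115·1.41e-06) = 2483 rad/s.
Step 3 — f₀ = ω₀/(2π) = 395.2 Hz.

f₀ = 395.2 Hz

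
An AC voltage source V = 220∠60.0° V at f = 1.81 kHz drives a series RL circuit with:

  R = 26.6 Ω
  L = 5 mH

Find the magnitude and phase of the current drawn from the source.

Step 1 — Angular frequency: ω = 2π·f = 2π·1810 = 1.137e+04 rad/s.
Step 2 — Component impedances:
  R: Z = R = 26.6 Ω
  L: Z = jωL = j·1.137e+04·0.005 = 0 + j56.86 Ω
Step 3 — Series combination: Z_total = R + L = 26.6 + j56.86 Ω = 62.78∠64.9° Ω.
Step 4 — Source phasor: V = 220∠60.0° V = 110 + j190.5 V.
Step 5 — Ohm's law: I = V / Z_total = (110 + j190.5) / (26.6 + j56.86) = 3.492 - j0.3012 A.
Step 6 — Convert to polar: |I| = 3.504 A, ∠I = -4.9°.

I = 3.504∠-4.9° A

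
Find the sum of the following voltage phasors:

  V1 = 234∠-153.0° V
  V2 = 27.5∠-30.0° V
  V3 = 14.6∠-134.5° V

Step 1 — Convert each phasor to rectangular form:
  V1 = 234·(cos(-153.0°) + j·sin(-153.0°)) = -208.5 - j106.2 V
  V2 = 27.5·(cos(-30.0°) + j·sin(-30.0°)) = 23.82 - j13.75 V
  V3 = 14.6·(cos(-134.5°) + j·sin(-134.5°)) = -10.23 - j10.41 V
Step 2 — Sum components: V_total = -194.9 - j130.4 V.
Step 3 — Convert to polar: |V_total| = 234.5 V, ∠V_total = -146.2°.

V_total = 234.5∠-146.2° V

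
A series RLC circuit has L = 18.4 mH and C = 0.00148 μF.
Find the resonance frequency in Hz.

Step 1 — Resonance condition Im(Z)=0 gives ω₀ = 1/√(LC).
Step 2 — ω₀ = 1/√(0.0184·1.48e-09) = 1.916e+05 rad/s.
Step 3 — f₀ = ω₀/(2π) = 3.05e+04 Hz.

f₀ = 3.05e+04 Hz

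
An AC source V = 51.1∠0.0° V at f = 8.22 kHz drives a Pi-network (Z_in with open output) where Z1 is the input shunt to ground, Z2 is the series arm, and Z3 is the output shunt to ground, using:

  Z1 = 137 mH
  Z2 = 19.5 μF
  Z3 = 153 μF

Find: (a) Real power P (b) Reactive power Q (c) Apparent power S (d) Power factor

Step 1 — Angular frequency: ω = 2π·f = 2π·8220 = 5.165e+04 rad/s.
Step 2 — Component impedances:
  Z1: Z = jωL = j·5.165e+04·0.137 = 0 + j7076 Ω
  Z2: Z = 1/(jωC) = -j/(ω·C) = 0 - j0.9929 Ω
  Z3: Z = 1/(jωC) = -j/(ω·C) = 0 - j0.1265 Ω
Step 3 — With open output, the series arm Z2 and the output shunt Z3 appear in series to ground: Z2 + Z3 = 0 - j1.119 Ω.
Step 4 — Parallel with input shunt Z1: Z_in = Z1 || (Z2 + Z3) = 0 - j1.12 Ω = 1.12∠-90.0° Ω.
Step 5 — Source phasor: V = 51.1∠0.0° V = 51.1 V.
Step 6 — Current: I = V / Z = 0 + j45.64 A = 45.64∠90.0° A.
Step 7 — Complex power: S = V·I* = 0 - j2332 VA.
Step 8 — Real power: P = Re(S) = 0 W.
Step 9 — Reactive power: Q = Im(S) = -2332 VAR.
Step 10 — Apparent power: |S| = 2332 VA.
Step 11 — Power factor: PF = P/|S| = 0 (leading).

(a) P = 0 W  (b) Q = -2332 VAR  (c) S = 2332 VA  (d) PF = 0 (leading)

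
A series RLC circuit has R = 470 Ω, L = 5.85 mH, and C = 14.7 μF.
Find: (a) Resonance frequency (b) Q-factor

Step 1 — Resonance condition Im(Z)=0 gives ω₀ = 1/√(LC).
Step 2 — ω₀ = 1/√(0.00585·1.47e-05) = 3410 rad/s.
Step 3 — f₀ = ω₀/(2π) = 542.7 Hz.
Step 4 — Series Q: Q = ω₀L/R = 3410·0.00585/470 = 0.04244.

(a) f₀ = 542.7 Hz  (b) Q = 0.04244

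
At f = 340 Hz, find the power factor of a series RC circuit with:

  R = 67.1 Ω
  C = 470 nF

Step 1 — Angular frequency: ω = 2π·f = 2π·340 = 2136 rad/s.
Step 2 — Component impedances:
  R: Z = R = 67.1 Ω
  C: Z = 1/(jωC) = -j/(ω·C) = 0 - j996 Ω
Step 3 — Series combination: Z_total = R + C = 67.1 - j996 Ω = 998.2∠-86.1° Ω.
Step 4 — Power factor: PF = cos(φ) = Re(Z)/|Z| = 67.1/998.2 = 0.06722.
Step 5 — Type: Im(Z) = -996 ⇒ leading (phase φ = -86.1°).

PF = 0.06722 (leading, φ = -86.1°)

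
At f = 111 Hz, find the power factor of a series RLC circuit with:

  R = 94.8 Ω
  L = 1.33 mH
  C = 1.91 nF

Step 1 — Angular frequency: ω = 2π·f = 2π·111 = 697.4 rad/s.
Step 2 — Component impedances:
  R: Z = R = 94.8 Ω
  L: Z = jωL = j·697.4·0.00133 = 0 + j0.9276 Ω
  C: Z = 1/(jωC) = -j/(ω·C) = 0 - j7.507e+05 Ω
Step 3 — Series combination: Z_total = R + L + C = 94.8 - j7.507e+05 Ω = 7.507e+05∠-90.0° Ω.
Step 4 — Power factor: PF = cos(φ) = Re(Z)/|Z| = 94.8/7.507e+05 = 0.0001263.
Step 5 — Type: Im(Z) = -7.507e+05 ⇒ leading (phase φ = -90.0°).

PF = 0.0001263 (leading, φ = -90.0°)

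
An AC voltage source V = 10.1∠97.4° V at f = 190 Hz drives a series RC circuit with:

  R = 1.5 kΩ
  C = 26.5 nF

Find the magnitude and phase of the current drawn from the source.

Step 1 — Angular frequency: ω = 2π·f = 2π·190 = 1194 rad/s.
Step 2 — Component impedances:
  R: Z = R = 1500 Ω
  C: Z = 1/(jωC) = -j/(ω·C) = 0 - j3.161e+04 Ω
Step 3 — Series combination: Z_total = R + C = 1500 - j3.161e+04 Ω = 3.165e+04∠-87.3° Ω.
Step 4 — Source phasor: V = 10.1∠97.4° V = -1.301 + j10.02 V.
Step 5 — Ohm's law: I = V / Z_total = (-1.301 + j10.02) / (1500 - j3.161e+04) = -0.0003181 - j2.606e-05 A.
Step 6 — Convert to polar: |I| = 0.0003192 A, ∠I = -175.3°.

I = 0.0003192∠-175.3° A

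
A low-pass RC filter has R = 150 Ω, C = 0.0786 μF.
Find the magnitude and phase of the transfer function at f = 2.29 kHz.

Step 1 — Angular frequency: ω = 2π·2290 = 1.439e+04 rad/s.
Step 2 — Transfer function: H(jω) = 1/(1 + jωRC).
Step 3 — Denominator: 1 + jωRC = 1 + j·1.439e+04·150·7.86e-08 = 1 + j0.1696.
Step 4 — H = 0.972 - j0.1649.
Step 5 — Magnitude: |H| = 0.9859 (-0.1 dB); phase: φ = -9.6°.

|H| = 0.9859 (-0.1 dB), φ = -9.6°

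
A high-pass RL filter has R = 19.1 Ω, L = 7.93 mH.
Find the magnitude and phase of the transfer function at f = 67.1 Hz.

Step 1 — Angular frequency: ω = 2π·67.1 = 421.6 rad/s.
Step 2 — Transfer function: H(jω) = jωL/(R + jωL).
Step 3 — Numerator jωL = j·3.343; denominator R + jωL = 19.1 + j3.343.
Step 4 — H = 0.02973 + j0.1698.
Step 5 — Magnitude: |H| = 0.1724 (-15.3 dB); phase: φ = 80.1°.

|H| = 0.1724 (-15.3 dB), φ = 80.1°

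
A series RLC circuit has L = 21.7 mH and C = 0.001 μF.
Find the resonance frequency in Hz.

Step 1 — Resonance condition Im(Z)=0 gives ω₀ = 1/√(LC).
Step 2 — ω₀ = 1/√(0.0217·1e-09) = 2.147e+05 rad/s.
Step 3 — f₀ = ω₀/(2π) = 3.417e+04 Hz.

f₀ = 3.417e+04 Hz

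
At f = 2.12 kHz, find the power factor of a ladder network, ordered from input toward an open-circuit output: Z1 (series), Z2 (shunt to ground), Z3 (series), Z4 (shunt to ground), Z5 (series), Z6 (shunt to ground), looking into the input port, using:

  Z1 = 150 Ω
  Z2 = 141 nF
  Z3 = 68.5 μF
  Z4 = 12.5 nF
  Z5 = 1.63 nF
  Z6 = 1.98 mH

Step 1 — Angular frequency: ω = 2π·f = 2π·2120 = 1.332e+04 rad/s.
Step 2 — Component impedances:
  Z1: Z = R = 150 Ω
  Z2: Z = 1/(jωC) = -j/(ω·C) = 0 - j532.4 Ω
  Z3: Z = 1/(jωC) = -j/(ω·C) = 0 - j1.096 Ω
  Z4: Z = 1/(jωC) = -j/(ω·C) = 0 - j6006 Ω
  Z5: Z = 1/(jωC) = -j/(ω·C) = 0 - j4.606e+04 Ω
  Z6: Z = jωL = j·1.332e+04·0.00198 = 0 + j26.37 Ω
Step 3 — Ladder network (open output): work backward from the far end, alternating series and parallel combinations. Z_in = 150 - j483.9 Ω = 506.7∠-72.8° Ω.
Step 4 — Power factor: PF = cos(φ) = Re(Z)/|Z| = 150/506.66 = 0.2961.
Step 5 — Type: Im(Z) = -483.9 ⇒ leading (phase φ = -72.8°).

PF = 0.2961 (leading, φ = -72.8°)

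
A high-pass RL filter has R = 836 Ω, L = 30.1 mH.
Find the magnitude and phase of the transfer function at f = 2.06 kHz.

Step 1 — Angular frequency: ω = 2π·2060 = 1.294e+04 rad/s.
Step 2 — Transfer function: H(jω) = jωL/(R + jωL).
Step 3 — Numerator jωL = j·389.6; denominator R + jωL = 836 + j389.6.
Step 4 — H = 0.1784 + j0.3829.
Step 5 — Magnitude: |H| = 0.4224 (-7.5 dB); phase: φ = 65.0°.

|H| = 0.4224 (-7.5 dB), φ = 65.0°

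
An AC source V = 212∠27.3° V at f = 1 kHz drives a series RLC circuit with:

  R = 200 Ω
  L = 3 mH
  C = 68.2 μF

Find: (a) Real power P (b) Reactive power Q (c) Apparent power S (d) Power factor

Step 1 — Angular frequency: ω = 2π·f = 2π·1000 = 6283 rad/s.
Step 2 — Component impedances:
  R: Z = R = 200 Ω
  L: Z = jωL = j·6283·0.003 = 0 + j18.85 Ω
  C: Z = 1/(jωC) = -j/(ω·C) = 0 - j2.334 Ω
Step 3 — Series combination: Z_total = R + L + C = 200 + j16.52 Ω = 200.7∠4.7° Ω.
Step 4 — Source phasor: V = 212∠27.3° V = 188.4 + j97.23 V.
Step 5 — Current: I = V / Z = 0.9754 + j0.4056 A = 1.056∠22.6° A.
Step 6 — Complex power: S = V·I* = 223.2 + j18.43 VA.
Step 7 — Real power: P = Re(S) = 223.2 W.
Step 8 — Reactive power: Q = Im(S) = 18.43 VAR.
Step 9 — Apparent power: |S| = 224 VA.
Step 10 — Power factor: PF = P/|S| = 0.9966 (lagging).

(a) P = 223.2 W  (b) Q = 18.43 VAR  (c) S = 224 VA  (d) PF = 0.9966 (lagging)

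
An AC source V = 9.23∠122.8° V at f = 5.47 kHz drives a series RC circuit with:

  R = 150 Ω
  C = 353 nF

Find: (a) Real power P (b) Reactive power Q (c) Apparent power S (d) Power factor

Step 1 — Angular frequency: ω = 2π·f = 2π·5470 = 3.437e+04 rad/s.
Step 2 — Component impedances:
  R: Z = R = 150 Ω
  C: Z = 1/(jωC) = -j/(ω·C) = 0 - j82.42 Ω
Step 3 — Series combination: Z_total = R + C = 150 - j82.42 Ω = 171.2∠-28.8° Ω.
Step 4 — Source phasor: V = 9.23∠122.8° V = -5 + j7.758 V.
Step 5 — Current: I = V / Z = -0.04743 + j0.02566 A = 0.05393∠151.6° A.
Step 6 — Complex power: S = V·I* = 0.4362 - j0.2397 VA.
Step 7 — Real power: P = Re(S) = 0.4362 W.
Step 8 — Reactive power: Q = Im(S) = -0.2397 VAR.
Step 9 — Apparent power: |S| = 0.4978 VA.
Step 10 — Power factor: PF = P/|S| = 0.8764 (leading).

(a) P = 0.4362 W  (b) Q = -0.2397 VAR  (c) S = 0.4978 VA  (d) PF = 0.8764 (leading)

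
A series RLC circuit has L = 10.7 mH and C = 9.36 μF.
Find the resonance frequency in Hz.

Step 1 — Resonance condition Im(Z)=0 gives ω₀ = 1/√(LC).
Step 2 — ω₀ = 1/√(0.0107·9.36e-06) = 3160 rad/s.
Step 3 — f₀ = ω₀/(2π) = 502.9 Hz.

f₀ = 502.9 Hz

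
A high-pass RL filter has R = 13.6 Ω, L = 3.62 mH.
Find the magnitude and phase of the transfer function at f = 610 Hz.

Step 1 — Angular frequency: ω = 2π·610 = 3833 rad/s.
Step 2 — Transfer function: H(jω) = jωL/(R + jωL).
Step 3 — Numerator jωL = j·13.87; denominator R + jωL = 13.6 + j13.87.
Step 4 — H = 0.51 + j0.4999.
Step 5 — Magnitude: |H| = 0.7141 (-2.9 dB); phase: φ = 44.4°.

|H| = 0.7141 (-2.9 dB), φ = 44.4°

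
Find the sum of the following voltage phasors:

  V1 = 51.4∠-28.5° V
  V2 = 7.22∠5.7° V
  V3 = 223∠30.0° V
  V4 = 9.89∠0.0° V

Step 1 — Convert each phasor to rectangular form:
  V1 = 51.4·(cos(-28.5°) + j·sin(-28.5°)) = 45.17 - j24.53 V
  V2 = 7.22·(cos(5.7°) + j·sin(5.7°)) = 7.184 + j0.7171 V
  V3 = 223·(cos(30.0°) + j·sin(30.0°)) = 193.1 + j111.5 V
  V4 = 9.89·(cos(0.0°) + j·sin(0.0°)) = 9.89 V
Step 2 — Sum components: V_total = 255.4 + j87.69 V.
Step 3 — Convert to polar: |V_total| = 270 V, ∠V_total = 19.0°.

V_total = 270∠19.0° V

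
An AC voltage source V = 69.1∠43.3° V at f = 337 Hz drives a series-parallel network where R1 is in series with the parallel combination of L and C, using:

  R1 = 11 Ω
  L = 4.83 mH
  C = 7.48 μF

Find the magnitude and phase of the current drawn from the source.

Step 1 — Angular frequency: ω = 2π·f = 2π·337 = 2117 rad/s.
Step 2 — Component impedances:
  R1: Z = R = 11 Ω
  L: Z = jωL = j·2117·0.00483 = 0 + j10.23 Ω
  C: Z = 1/(jωC) = -j/(ω·C) = 0 - j63.14 Ω
Step 3 — Parallel branch: L || C = 1/(1/L + 1/C) = 0 + j12.2 Ω.
Step 4 — Series with R1: Z_total = R1 + (L || C) = 11 + j12.2 Ω = 16.43∠48.0° Ω.
Step 5 — Source phasor: V = 69.1∠43.3° V = 50.29 + j47.39 V.
Step 6 — Ohm's law: I = V / Z_total = (50.29 + j47.39) / (11 + j12.2) = 4.192 - j0.3424 A.
Step 7 — Convert to polar: |I| = 4.206 A, ∠I = -4.7°.

I = 4.206∠-4.7° A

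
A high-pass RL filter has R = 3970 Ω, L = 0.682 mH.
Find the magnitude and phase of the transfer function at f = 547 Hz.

Step 1 — Angular frequency: ω = 2π·547 = 3437 rad/s.
Step 2 — Transfer function: H(jω) = jωL/(R + jωL).
Step 3 — Numerator jωL = j·2.344; denominator R + jωL = 3970 + j2.344.
Step 4 — H = 3.486e-07 + j0.0005904.
Step 5 — Magnitude: |H| = 0.0005904 (-64.6 dB); phase: φ = 90.0°.

|H| = 0.0005904 (-64.6 dB), φ = 90.0°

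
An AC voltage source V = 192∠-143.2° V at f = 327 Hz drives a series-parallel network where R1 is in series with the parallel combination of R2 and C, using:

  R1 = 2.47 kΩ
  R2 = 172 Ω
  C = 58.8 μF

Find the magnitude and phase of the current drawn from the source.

Step 1 — Angular frequency: ω = 2π·f = 2π·327 = 2055 rad/s.
Step 2 — Component impedances:
  R1: Z = R = 2470 Ω
  R2: Z = R = 172 Ω
  C: Z = 1/(jωC) = -j/(ω·C) = 0 - j8.277 Ω
Step 3 — Parallel branch: R2 || C = 1/(1/R2 + 1/C) = 0.3974 - j8.258 Ω.
Step 4 — Series with R1: Z_total = R1 + (R2 || C) = 2470 - j8.258 Ω = 2470∠-0.2° Ω.
Step 5 — Source phasor: V = 192∠-143.2° V = -153.7 - j115 V.
Step 6 — Ohm's law: I = V / Z_total = (-153.7 - j115) / (2470 - j8.258) = -0.06208 - j0.04676 A.
Step 7 — Convert to polar: |I| = 0.07772 A, ∠I = -143.0°.

I = 0.07772∠-143.0° A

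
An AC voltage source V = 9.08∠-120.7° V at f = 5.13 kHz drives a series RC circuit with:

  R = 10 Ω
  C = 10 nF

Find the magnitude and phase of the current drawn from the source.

Step 1 — Angular frequency: ω = 2π·f = 2π·5130 = 3.223e+04 rad/s.
Step 2 — Component impedances:
  R: Z = R = 10 Ω
  C: Z = 1/(jωC) = -j/(ω·C) = 0 - j3102 Ω
Step 3 — Series combination: Z_total = R + C = 10 - j3102 Ω = 3102∠-89.8° Ω.
Step 4 — Source phasor: V = 9.08∠-120.7° V = -4.636 - j7.807 V.
Step 5 — Ohm's law: I = V / Z_total = (-4.636 - j7.807) / (10 - j3102) = 0.002512 - j0.001502 A.
Step 6 — Convert to polar: |I| = 0.002927 A, ∠I = -30.9°.

I = 0.002927∠-30.9° A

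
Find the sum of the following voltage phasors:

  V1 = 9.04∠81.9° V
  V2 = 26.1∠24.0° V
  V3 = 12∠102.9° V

Step 1 — Convert each phasor to rectangular form:
  V1 = 9.04·(cos(81.9°) + j·sin(81.9°)) = 1.274 + j8.95 V
  V2 = 26.1·(cos(24.0°) + j·sin(24.0°)) = 23.84 + j10.62 V
  V3 = 12·(cos(102.9°) + j·sin(102.9°)) = -2.679 + j11.7 V
Step 2 — Sum components: V_total = 22.44 + j31.26 V.
Step 3 — Convert to polar: |V_total| = 38.48 V, ∠V_total = 54.3°.

V_total = 38.48∠54.3° V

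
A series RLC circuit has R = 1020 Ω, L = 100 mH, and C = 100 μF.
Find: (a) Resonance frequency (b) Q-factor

Step 1 — Resonance condition Im(Z)=0 gives ω₀ = 1/√(LC).
Step 2 — ω₀ = 1/√(0.1·0.0001) = 316.2 rad/s.
Step 3 — f₀ = ω₀/(2π) = 50.33 Hz.
Step 4 — Series Q: Q = ω₀L/R = 316.2·0.1/1020 = 0.031.

(a) f₀ = 50.33 Hz  (b) Q = 0.031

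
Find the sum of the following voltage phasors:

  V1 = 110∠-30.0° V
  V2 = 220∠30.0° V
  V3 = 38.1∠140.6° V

Step 1 — Convert each phasor to rectangular form:
  V1 = 110·(cos(-30.0°) + j·sin(-30.0°)) = 95.26 - j55 V
  V2 = 220·(cos(30.0°) + j·sin(30.0°)) = 190.5 + j110 V
  V3 = 38.1·(cos(140.6°) + j·sin(140.6°)) = -29.44 + j24.18 V
Step 2 — Sum components: V_total = 256.3 + j79.18 V.
Step 3 — Convert to polar: |V_total| = 268.3 V, ∠V_total = 17.2°.

V_total = 268.3∠17.2° V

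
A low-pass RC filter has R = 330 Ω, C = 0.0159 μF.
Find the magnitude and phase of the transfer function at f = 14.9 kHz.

Step 1 — Angular frequency: ω = 2π·1.49e+04 = 9.362e+04 rad/s.
Step 2 — Transfer function: H(jω) = 1/(1 + jωRC).
Step 3 — Denominator: 1 + jωRC = 1 + j·9.362e+04·330·1.59e-08 = 1 + j0.4912.
Step 4 — H = 0.8056 - j0.3957.
Step 5 — Magnitude: |H| = 0.8976 (-0.9 dB); phase: φ = -26.2°.

|H| = 0.8976 (-0.9 dB), φ = -26.2°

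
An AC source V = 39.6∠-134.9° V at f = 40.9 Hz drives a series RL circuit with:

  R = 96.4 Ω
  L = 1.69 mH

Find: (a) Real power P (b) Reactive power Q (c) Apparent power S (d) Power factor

Step 1 — Angular frequency: ω = 2π·f = 2π·40.9 = 257 rad/s.
Step 2 — Component impedances:
  R: Z = R = 96.4 Ω
  L: Z = jωL = j·257·0.00169 = 0 + j0.4343 Ω
Step 3 — Series combination: Z_total = R + L = 96.4 + j0.4343 Ω = 96.4∠0.3° Ω.
Step 4 — Source phasor: V = 39.6∠-134.9° V = -27.95 - j28.05 V.
Step 5 — Current: I = V / Z = -0.2913 - j0.2897 A = 0.4108∠-135.2° A.
Step 6 — Complex power: S = V·I* = 16.27 + j0.07329 VA.
Step 7 — Real power: P = Re(S) = 16.27 W.
Step 8 — Reactive power: Q = Im(S) = 0.07329 VAR.
Step 9 — Apparent power: |S| = 16.27 VA.
Step 10 — Power factor: PF = P/|S| = 1 (lagging).

(a) P = 16.27 W  (b) Q = 0.07329 VAR  (c) S = 16.27 VA  (d) PF = 1 (lagging)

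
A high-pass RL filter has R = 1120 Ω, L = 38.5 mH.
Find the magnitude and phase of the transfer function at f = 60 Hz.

Step 1 — Angular frequency: ω = 2π·60 = 377 rad/s.
Step 2 — Transfer function: H(jω) = jωL/(R + jωL).
Step 3 — Numerator jωL = j·14.51; denominator R + jωL = 1120 + j14.51.
Step 4 — H = 0.0001679 + j0.01296.
Step 5 — Magnitude: |H| = 0.01296 (-37.7 dB); phase: φ = 89.3°.

|H| = 0.01296 (-37.7 dB), φ = 89.3°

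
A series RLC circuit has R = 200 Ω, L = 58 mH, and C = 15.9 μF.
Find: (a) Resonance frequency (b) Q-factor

Step 1 — Resonance condition Im(Z)=0 gives ω₀ = 1/√(LC).
Step 2 — ω₀ = 1/√(0.058·1.59e-05) = 1041 rad/s.
Step 3 — f₀ = ω₀/(2π) = 165.7 Hz.
Step 4 — Series Q: Q = ω₀L/R = 1041·0.058/200 = 0.302.

(a) f₀ = 165.7 Hz  (b) Q = 0.302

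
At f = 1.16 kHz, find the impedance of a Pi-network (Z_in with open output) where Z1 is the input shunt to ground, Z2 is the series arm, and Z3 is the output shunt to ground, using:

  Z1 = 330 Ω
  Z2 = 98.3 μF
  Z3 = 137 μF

Step 1 — Angular frequency: ω = 2π·f = 2π·1160 = 7288 rad/s.
Step 2 — Component impedances:
  Z1: Z = R = 330 Ω
  Z2: Z = 1/(jωC) = -j/(ω·C) = 0 - j1.396 Ω
  Z3: Z = 1/(jωC) = -j/(ω·C) = 0 - j1.001 Ω
Step 3 — With open output, the series arm Z2 and the output shunt Z3 appear in series to ground: Z2 + Z3 = 0 - j2.397 Ω.
Step 4 — Parallel with input shunt Z1: Z_in = Z1 || (Z2 + Z3) = 0.01741 - j2.397 Ω = 2.397∠-89.6° Ω.

Z = 0.01741 - j2.397 Ω = 2.397∠-89.6° Ω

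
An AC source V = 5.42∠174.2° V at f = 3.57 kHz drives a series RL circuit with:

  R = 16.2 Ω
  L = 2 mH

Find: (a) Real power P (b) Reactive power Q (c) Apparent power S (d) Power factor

Step 1 — Angular frequency: ω = 2π·f = 2π·3570 = 2.243e+04 rad/s.
Step 2 — Component impedances:
  R: Z = R = 16.2 Ω
  L: Z = jωL = j·2.243e+04·0.002 = 0 + j44.86 Ω
Step 3 — Series combination: Z_total = R + L = 16.2 + j44.86 Ω = 47.7∠70.1° Ω.
Step 4 — Source phasor: V = 5.42∠174.2° V = -5.392 + j0.5477 V.
Step 5 — Current: I = V / Z = -0.0276 + j0.1102 A = 0.1136∠104.1° A.
Step 6 — Complex power: S = V·I* = 0.2092 + j0.5793 VA.
Step 7 — Real power: P = Re(S) = 0.2092 W.
Step 8 — Reactive power: Q = Im(S) = 0.5793 VAR.
Step 9 — Apparent power: |S| = 0.6159 VA.
Step 10 — Power factor: PF = P/|S| = 0.3396 (lagging).

(a) P = 0.2092 W  (b) Q = 0.5793 VAR  (c) S = 0.6159 VA  (d) PF = 0.3396 (lagging)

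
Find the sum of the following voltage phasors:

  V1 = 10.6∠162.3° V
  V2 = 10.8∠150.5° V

Step 1 — Convert each phasor to rectangular form:
  V1 = 10.6·(cos(162.3°) + j·sin(162.3°)) = -10.1 + j3.223 V
  V2 = 10.8·(cos(150.5°) + j·sin(150.5°)) = -9.4 + j5.318 V
Step 2 — Sum components: V_total = -19.5 + j8.541 V.
Step 3 — Convert to polar: |V_total| = 21.29 V, ∠V_total = 156.3°.

V_total = 21.29∠156.3° V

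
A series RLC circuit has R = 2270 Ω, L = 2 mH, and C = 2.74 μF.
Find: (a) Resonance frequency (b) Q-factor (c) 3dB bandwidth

Step 1 — Resonance condition Im(Z)=0 gives ω₀ = 1/√(LC).
Step 2 — ω₀ = 1/√(0.002·2.74e-06) = 1.351e+04 rad/s.
Step 3 — f₀ = ω₀/(2π) = 2150 Hz.
Step 4 — Series Q: Q = ω₀L/R = 1.351e+04·0.002/2270 = 0.0119.
Step 5 — 3dB bandwidth: Δω = ω₀/Q = 1.135e+06 rad/s; BW = Δω/(2π) = 1.806e+05 Hz.

(a) f₀ = 2150 Hz  (b) Q = 0.0119  (c) BW = 1.806e+05 Hz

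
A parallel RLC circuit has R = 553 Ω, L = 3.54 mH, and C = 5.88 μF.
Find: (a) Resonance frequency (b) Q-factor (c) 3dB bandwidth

Step 1 — Resonance: ω₀ = 1/√(LC) = 1/√(0.00354·5.88e-06) = 6931 rad/s.
Step 2 — f₀ = ω₀/(2π) = 1103 Hz.
Step 3 — Parallel Q: Q = R/(ω₀L) = 553/(6931·0.00354) = 22.54.
Step 4 — Bandwidth: Δω = ω₀/Q = 307.5 rad/s; BW = Δω/(2π) = 48.95 Hz.

(a) f₀ = 1103 Hz  (b) Q = 22.54  (c) BW = 48.95 Hz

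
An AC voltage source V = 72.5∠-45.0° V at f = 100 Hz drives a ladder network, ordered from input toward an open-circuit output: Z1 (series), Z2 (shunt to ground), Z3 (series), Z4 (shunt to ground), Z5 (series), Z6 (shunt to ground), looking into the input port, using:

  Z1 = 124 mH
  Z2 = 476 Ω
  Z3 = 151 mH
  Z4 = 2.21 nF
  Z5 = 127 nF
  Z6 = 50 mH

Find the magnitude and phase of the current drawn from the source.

Step 1 — Angular frequency: ω = 2π·f = 2π·100 = 628.3 rad/s.
Step 2 — Component impedances:
  Z1: Z = jωL = j·628.3·0.124 = 0 + j77.91 Ω
  Z2: Z = R = 476 Ω
  Z3: Z = jωL = j·628.3·0.151 = 0 + j94.88 Ω
  Z4: Z = 1/(jωC) = -j/(ω·C) = 0 - j7.202e+05 Ω
  Z5: Z = 1/(jωC) = -j/(ω·C) = 0 - j1.253e+04 Ω
  Z6: Z = jωL = j·628.3·0.05 = 0 + j31.42 Ω
Step 3 — Ladder network (open output): work backward from the far end, alternating series and parallel combinations. Z_in = 475.3 + j59.36 Ω = 479∠7.1° Ω.
Step 4 — Source phasor: V = 72.5∠-45.0° V = 51.27 - j51.27 V.
Step 5 — Ohm's law: I = V / Z_total = (51.27 - j51.27) / (475.3 + j59.36) = 0.09294 - j0.1195 A.
Step 6 — Convert to polar: |I| = 0.1514 A, ∠I = -52.1°.

I = 0.1514∠-52.1° A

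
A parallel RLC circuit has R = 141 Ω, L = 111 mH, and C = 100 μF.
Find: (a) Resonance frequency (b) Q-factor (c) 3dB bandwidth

Step 1 — Resonance: ω₀ = 1/√(LC) = 1/√(0.111·0.0001) = 300.2 rad/s.
Step 2 — f₀ = ω₀/(2π) = 47.77 Hz.
Step 3 — Parallel Q: Q = R/(ω₀L) = 141/(300.2·0.111) = 4.232.
Step 4 — Bandwidth: Δω = ω₀/Q = 70.92 rad/s; BW = Δω/(2π) = 11.29 Hz.

(a) f₀ = 47.77 Hz  (b) Q = 4.232  (c) BW = 11.29 Hz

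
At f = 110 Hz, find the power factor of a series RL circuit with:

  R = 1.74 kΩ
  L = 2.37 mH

Step 1 — Angular frequency: ω = 2π·f = 2π·110 = 691.2 rad/s.
Step 2 — Component impedances:
  R: Z = R = 1740 Ω
  L: Z = jωL = j·691.2·0.00237 = 0 + j1.638 Ω
Step 3 — Series combination: Z_total = R + L = 1740 + j1.638 Ω = 1740∠0.1° Ω.
Step 4 — Power factor: PF = cos(φ) = Re(Z)/|Z| = 1740/1740 = 1.
Step 5 — Type: Im(Z) = 1.638 ⇒ lagging (phase φ = 0.1°).

PF = 1 (lagging, φ = 0.1°)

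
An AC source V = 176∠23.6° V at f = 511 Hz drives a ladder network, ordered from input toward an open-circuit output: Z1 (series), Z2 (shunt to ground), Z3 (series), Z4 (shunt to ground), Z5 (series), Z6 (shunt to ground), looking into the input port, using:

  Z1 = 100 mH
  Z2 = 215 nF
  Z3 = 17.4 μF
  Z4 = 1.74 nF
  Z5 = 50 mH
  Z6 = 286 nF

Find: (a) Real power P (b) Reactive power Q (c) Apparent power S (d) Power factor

Step 1 — Angular frequency: ω = 2π·f = 2π·511 = 3211 rad/s.
Step 2 — Component impedances:
  Z1: Z = jωL = j·3211·0.1 = 0 + j321.1 Ω
  Z2: Z = 1/(jωC) = -j/(ω·C) = 0 - j1449 Ω
  Z3: Z = 1/(jωC) = -j/(ω·C) = 0 - j17.9 Ω
  Z4: Z = 1/(jωC) = -j/(ω·C) = 0 - j1.79e+05 Ω
  Z5: Z = jωL = j·3211·0.05 = 0 + j160.5 Ω
  Z6: Z = 1/(jωC) = -j/(ω·C) = 0 - j1089 Ω
Step 3 — Ladder network (open output): work backward from the far end, alternating series and parallel combinations. Z_in = 0 - j249.6 Ω = 249.6∠-90.0° Ω.
Step 4 — Source phasor: V = 176∠23.6° V = 161.3 + j70.46 V.
Step 5 — Current: I = V / Z = -0.2823 + j0.6462 A = 0.7051∠113.6° A.
Step 6 — Complex power: S = V·I* = 0 - j124.1 VA.
Step 7 — Real power: P = Re(S) = 0 W.
Step 8 — Reactive power: Q = Im(S) = -124.1 VAR.
Step 9 — Apparent power: |S| = 124.1 VA.
Step 10 — Power factor: PF = P/|S| = 0 (leading).

(a) P = 0 W  (b) Q = -124.1 VAR  (c) S = 124.1 VA  (d) PF = 0 (leading)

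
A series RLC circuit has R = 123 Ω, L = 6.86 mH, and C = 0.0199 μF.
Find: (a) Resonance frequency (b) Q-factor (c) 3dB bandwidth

Step 1 — Resonance: ω₀ = 1/√(LC) = 1/√(0.00686·1.99e-08) = 8.559e+04 rad/s.
Step 2 — f₀ = ω₀/(2π) = 1.362e+04 Hz.
Step 3 — Series Q: Q = ω₀L/R = 8.559e+04·0.00686/123 = 4.773.
Step 4 — Bandwidth: Δω = ω₀/Q = 1.793e+04 rad/s; BW = Δω/(2π) = 2854 Hz.

(a) f₀ = 1.362e+04 Hz  (b) Q = 4.773  (c) BW = 2854 Hz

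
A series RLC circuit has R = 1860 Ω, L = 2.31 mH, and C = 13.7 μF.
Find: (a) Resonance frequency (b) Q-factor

Step 1 — Resonance condition Im(Z)=0 gives ω₀ = 1/√(LC).
Step 2 — ω₀ = 1/√(0.00231·1.37e-05) = 5621 rad/s.
Step 3 — f₀ = ω₀/(2π) = 894.7 Hz.
Step 4 — Series Q: Q = ω₀L/R = 5621·0.00231/1860 = 0.006981.

(a) f₀ = 894.7 Hz  (b) Q = 0.006981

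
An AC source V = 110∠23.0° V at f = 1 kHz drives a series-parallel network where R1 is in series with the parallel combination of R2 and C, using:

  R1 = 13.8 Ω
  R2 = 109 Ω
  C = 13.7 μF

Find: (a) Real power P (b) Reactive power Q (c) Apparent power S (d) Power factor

Step 1 — Angular frequency: ω = 2π·f = 2π·1000 = 6283 rad/s.
Step 2 — Component impedances:
  R1: Z = R = 13.8 Ω
  R2: Z = R = 109 Ω
  C: Z = 1/(jωC) = -j/(ω·C) = 0 - j11.62 Ω
Step 3 — Parallel branch: R2 || C = 1/(1/R2 + 1/C) = 1.224 - j11.49 Ω.
Step 4 — Series with R1: Z_total = R1 + (R2 || C) = 15.02 - j11.49 Ω = 18.91∠-37.4° Ω.
Step 5 — Source phasor: V = 110∠23.0° V = 101.3 + j42.98 V.
Step 6 — Current: I = V / Z = 2.873 + j5.057 A = 5.816∠60.4° A.
Step 7 — Complex power: S = V·I* = 508.3 - j388.6 VA.
Step 8 — Real power: P = Re(S) = 508.3 W.
Step 9 — Reactive power: Q = Im(S) = -388.6 VAR.
Step 10 — Apparent power: |S| = 639.8 VA.
Step 11 — Power factor: PF = P/|S| = 0.7944 (leading).

(a) P = 508.3 W  (b) Q = -388.6 VAR  (c) S = 639.8 VA  (d) PF = 0.7944 (leading)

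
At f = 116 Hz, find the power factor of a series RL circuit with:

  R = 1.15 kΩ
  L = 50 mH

Step 1 — Angular frequency: ω = 2π·f = 2π·116 = 728.8 rad/s.
Step 2 — Component impedances:
  R: Z = R = 1150 Ω
  L: Z = jωL = j·728.8·0.05 = 0 + j36.44 Ω
Step 3 — Series combination: Z_total = R + L = 1150 + j36.44 Ω = 1151∠1.8° Ω.
Step 4 — Power factor: PF = cos(φ) = Re(Z)/|Z| = 1150/1150.6 = 0.9995.
Step 5 — Type: Im(Z) = 36.44 ⇒ lagging (phase φ = 1.8°).

PF = 0.9995 (lagging, φ = 1.8°)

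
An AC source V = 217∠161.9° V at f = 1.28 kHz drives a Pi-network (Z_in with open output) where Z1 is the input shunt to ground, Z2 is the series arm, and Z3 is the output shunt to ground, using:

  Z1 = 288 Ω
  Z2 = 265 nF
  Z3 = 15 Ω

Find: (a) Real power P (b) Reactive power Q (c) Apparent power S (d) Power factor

Step 1 — Angular frequency: ω = 2π·f = 2π·1280 = 8042 rad/s.
Step 2 — Component impedances:
  Z1: Z = R = 288 Ω
  Z2: Z = 1/(jωC) = -j/(ω·C) = 0 - j469.2 Ω
  Z3: Z = R = 15 Ω
Step 3 — With open output, the series arm Z2 and the output shunt Z3 appear in series to ground: Z2 + Z3 = 15 - j469.2 Ω.
Step 4 — Parallel with input shunt Z1: Z_in = Z1 || (Z2 + Z3) = 207.4 - j124.8 Ω = 242.1∠-31.0° Ω.
Step 5 — Source phasor: V = 217∠161.9° V = -206.3 + j67.42 V.
Step 6 — Current: I = V / Z = -0.8738 - j0.2005 A = 0.8965∠-167.1° A.
Step 7 — Complex power: S = V·I* = 166.7 - j100.3 VA.
Step 8 — Real power: P = Re(S) = 166.7 W.
Step 9 — Reactive power: Q = Im(S) = -100.3 VAR.
Step 10 — Apparent power: |S| = 194.5 VA.
Step 11 — Power factor: PF = P/|S| = 0.857 (leading).

(a) P = 166.7 W  (b) Q = -100.3 VAR  (c) S = 194.5 VA  (d) PF = 0.857 (leading)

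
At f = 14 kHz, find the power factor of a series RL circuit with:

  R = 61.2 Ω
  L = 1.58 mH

Step 1 — Angular frequency: ω = 2π·f = 2π·1.4e+04 = 8.796e+04 rad/s.
Step 2 — Component impedances:
  R: Z = R = 61.2 Ω
  L: Z = jωL = j·8.796e+04·0.00158 = 0 + j139 Ω
Step 3 — Series combination: Z_total = R + L = 61.2 + j139 Ω = 151.9∠66.2° Ω.
Step 4 — Power factor: PF = cos(φ) = Re(Z)/|Z| = 61.2/151.86 = 0.403.
Step 5 — Type: Im(Z) = 139 ⇒ lagging (phase φ = 66.2°).

PF = 0.403 (lagging, φ = 66.2°)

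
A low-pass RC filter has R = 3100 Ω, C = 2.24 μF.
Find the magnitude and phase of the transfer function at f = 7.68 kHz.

Step 1 — Angular frequency: ω = 2π·7680 = 4.825e+04 rad/s.
Step 2 — Transfer function: H(jω) = 1/(1 + jωRC).
Step 3 — Denominator: 1 + jωRC = 1 + j·4.825e+04·3100·2.24e-06 = 1 + j335.1.
Step 4 — H = 8.906e-06 - j0.002984.
Step 5 — Magnitude: |H| = 0.002984 (-50.5 dB); phase: φ = -89.8°.

|H| = 0.002984 (-50.5 dB), φ = -89.8°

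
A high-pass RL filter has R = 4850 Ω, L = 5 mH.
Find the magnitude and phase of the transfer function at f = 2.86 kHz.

Step 1 — Angular frequency: ω = 2π·2860 = 1.797e+04 rad/s.
Step 2 — Transfer function: H(jω) = jωL/(R + jωL).
Step 3 — Numerator jωL = j·89.85; denominator R + jωL = 4850 + j89.85.
Step 4 — H = 0.0003431 + j0.01852.
Step 5 — Magnitude: |H| = 0.01852 (-34.6 dB); phase: φ = 88.9°.

|H| = 0.01852 (-34.6 dB), φ = 88.9°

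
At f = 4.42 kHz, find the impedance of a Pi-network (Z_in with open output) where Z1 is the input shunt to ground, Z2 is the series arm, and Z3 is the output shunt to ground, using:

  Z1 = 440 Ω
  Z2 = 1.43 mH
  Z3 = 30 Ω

Step 1 — Angular frequency: ω = 2π·f = 2π·4420 = 2.777e+04 rad/s.
Step 2 — Component impedances:
  Z1: Z = R = 440 Ω
  Z2: Z = jωL = j·2.777e+04·0.00143 = 0 + j39.71 Ω
  Z3: Z = R = 30 Ω
Step 3 — With open output, the series arm Z2 and the output shunt Z3 appear in series to ground: Z2 + Z3 = 30 + j39.71 Ω.
Step 4 — Parallel with input shunt Z1: Z_in = Z1 || (Z2 + Z3) = 31.01 + j34.56 Ω = 46.43∠48.1° Ω.

Z = 31.01 + j34.56 Ω = 46.43∠48.1° Ω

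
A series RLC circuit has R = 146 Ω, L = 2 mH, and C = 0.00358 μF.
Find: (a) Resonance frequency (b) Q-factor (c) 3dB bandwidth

Step 1 — Resonance: ω₀ = 1/√(LC) = 1/√(0.002·3.58e-09) = 3.737e+05 rad/s.
Step 2 — f₀ = ω₀/(2π) = 5.948e+04 Hz.
Step 3 — Series Q: Q = ω₀L/R = 3.737e+05·0.002/146 = 5.119.
Step 4 — Bandwidth: Δω = ω₀/Q = 7.3e+04 rad/s; BW = Δω/(2π) = 1.162e+04 Hz.

(a) f₀ = 5.948e+04 Hz  (b) Q = 5.119  (c) BW = 1.162e+04 Hz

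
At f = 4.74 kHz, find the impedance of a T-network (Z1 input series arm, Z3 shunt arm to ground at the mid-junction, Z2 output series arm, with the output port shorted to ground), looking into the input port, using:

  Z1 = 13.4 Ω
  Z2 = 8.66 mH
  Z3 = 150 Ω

Step 1 — Angular frequency: ω = 2π·f = 2π·4740 = 2.978e+04 rad/s.
Step 2 — Component impedances:
  Z1: Z = R = 13.4 Ω
  Z2: Z = jωL = j·2.978e+04·0.00866 = 0 + j257.9 Ω
  Z3: Z = R = 150 Ω
Step 3 — With the output port shorted to ground, the output series arm Z2 runs from the junction to ground; the shunt arm Z3 also runs from the junction to ground. They appear in parallel: Z3 || Z2 = 112.1 + j65.19 Ω.
Step 4 — Series with input arm Z1: Z_in = Z1 + (Z3 || Z2) = 125.5 + j65.19 Ω = 141.4∠27.5° Ω.

Z = 125.5 + j65.19 Ω = 141.4∠27.5° Ω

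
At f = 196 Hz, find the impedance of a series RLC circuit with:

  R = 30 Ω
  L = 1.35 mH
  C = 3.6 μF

Step 1 — Angular frequency: ω = 2π·f = 2π·196 = 1232 rad/s.
Step 2 — Component impedances:
  R: Z = R = 30 Ω
  L: Z = jωL = j·1232·0.00135 = 0 + j1.663 Ω
  C: Z = 1/(jωC) = -j/(ω·C) = 0 - j225.6 Ω
Step 3 — Series combination: Z_total = R + L + C = 30 - j223.9 Ω = 225.9∠-82.4° Ω.

Z = 30 - j223.9 Ω = 225.9∠-82.4° Ω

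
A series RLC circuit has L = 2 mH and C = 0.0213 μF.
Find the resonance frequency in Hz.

Step 1 — Resonance condition Im(Z)=0 gives ω₀ = 1/√(LC).
Step 2 — ω₀ = 1/√(0.002·2.13e-08) = 1.532e+05 rad/s.
Step 3 — f₀ = ω₀/(2π) = 2.438e+04 Hz.

f₀ = 2.438e+04 Hz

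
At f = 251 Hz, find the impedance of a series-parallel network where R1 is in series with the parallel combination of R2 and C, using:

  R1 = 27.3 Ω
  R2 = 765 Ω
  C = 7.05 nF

Step 1 — Angular frequency: ω = 2π·f = 2π·251 = 1577 rad/s.
Step 2 — Component impedances:
  R1: Z = R = 27.3 Ω
  R2: Z = R = 765 Ω
  C: Z = 1/(jωC) = -j/(ω·C) = 0 - j8.994e+04 Ω
Step 3 — Parallel branch: R2 || C = 1/(1/R2 + 1/C) = 764.9 - j6.506 Ω.
Step 4 — Series with R1: Z_total = R1 + (R2 || C) = 792.2 - j6.506 Ω = 792.3∠-0.5° Ω.

Z = 792.2 - j6.506 Ω = 792.3∠-0.5° Ω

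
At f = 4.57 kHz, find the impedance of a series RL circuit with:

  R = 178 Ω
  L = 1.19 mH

Step 1 — Angular frequency: ω = 2π·f = 2π·4570 = 2.871e+04 rad/s.
Step 2 — Component impedances:
  R: Z = R = 178 Ω
  L: Z = jωL = j·2.871e+04·0.00119 = 0 + j34.17 Ω
Step 3 — Series combination: Z_total = R + L = 178 + j34.17 Ω = 181.3∠10.9° Ω.

Z = 178 + j34.17 Ω = 181.3∠10.9° Ω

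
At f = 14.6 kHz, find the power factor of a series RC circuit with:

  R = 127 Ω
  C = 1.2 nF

Step 1 — Angular frequency: ω = 2π·f = 2π·1.46e+04 = 9.173e+04 rad/s.
Step 2 — Component impedances:
  R: Z = R = 127 Ω
  C: Z = 1/(jωC) = -j/(ω·C) = 0 - j9084 Ω
Step 3 — Series combination: Z_total = R + C = 127 - j9084 Ω = 9085∠-89.2° Ω.
Step 4 — Power factor: PF = cos(φ) = Re(Z)/|Z| = 127/9085 = 0.01398.
Step 5 — Type: Im(Z) = -9084 ⇒ leading (phase φ = -89.2°).

PF = 0.01398 (leading, φ = -89.2°)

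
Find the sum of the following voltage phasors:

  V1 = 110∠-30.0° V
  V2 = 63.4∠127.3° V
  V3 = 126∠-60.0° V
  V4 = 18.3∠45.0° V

Step 1 — Convert each phasor to rectangular form:
  V1 = 110·(cos(-30.0°) + j·sin(-30.0°)) = 95.26 - j55 V
  V2 = 63.4·(cos(127.3°) + j·sin(127.3°)) = -38.42 + j50.43 V
  V3 = 126·(cos(-60.0°) + j·sin(-60.0°)) = 63 - j109.1 V
  V4 = 18.3·(cos(45.0°) + j·sin(45.0°)) = 12.94 + j12.94 V
Step 2 — Sum components: V_total = 132.8 - j100.7 V.
Step 3 — Convert to polar: |V_total| = 166.7 V, ∠V_total = -37.2°.

V_total = 166.7∠-37.2° V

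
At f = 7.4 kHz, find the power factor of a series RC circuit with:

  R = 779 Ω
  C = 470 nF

Step 1 — Angular frequency: ω = 2π·f = 2π·7400 = 4.65e+04 rad/s.
Step 2 — Component impedances:
  R: Z = R = 779 Ω
  C: Z = 1/(jωC) = -j/(ω·C) = 0 - j45.76 Ω
Step 3 — Series combination: Z_total = R + C = 779 - j45.76 Ω = 780.3∠-3.4° Ω.
Step 4 — Power factor: PF = cos(φ) = Re(Z)/|Z| = 779/780.3 = 0.9983.
Step 5 — Type: Im(Z) = -45.76 ⇒ leading (phase φ = -3.4°).

PF = 0.9983 (leading, φ = -3.4°)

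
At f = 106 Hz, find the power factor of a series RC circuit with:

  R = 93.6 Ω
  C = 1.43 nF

Step 1 — Angular frequency: ω = 2π·f = 2π·106 = 666 rad/s.
Step 2 — Component impedances:
  R: Z = R = 93.6 Ω
  C: Z = 1/(jωC) = -j/(ω·C) = 0 - j1.05e+06 Ω
Step 3 — Series combination: Z_total = R + C = 93.6 - j1.05e+06 Ω = 1.05e+06∠-90.0° Ω.
Step 4 — Power factor: PF = cos(φ) = Re(Z)/|Z| = 93.6/1.04997e+06 = 8.915e-05.
Step 5 — Type: Im(Z) = -1.05e+06 ⇒ leading (phase φ = -90.0°).

PF = 8.915e-05 (leading, φ = -90.0°)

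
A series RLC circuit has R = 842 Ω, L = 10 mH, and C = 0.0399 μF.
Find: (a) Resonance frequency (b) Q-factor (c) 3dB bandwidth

Step 1 — Resonance: ω₀ = 1/√(LC) = 1/√(0.01·3.99e-08) = 5.006e+04 rad/s.
Step 2 — f₀ = ω₀/(2π) = 7968 Hz.
Step 3 — Series Q: Q = ω₀L/R = 5.006e+04·0.01/842 = 0.5946.
Step 4 — Bandwidth: Δω = ω₀/Q = 8.42e+04 rad/s; BW = Δω/(2π) = 1.34e+04 Hz.

(a) f₀ = 7968 Hz  (b) Q = 0.5946  (c) BW = 1.34e+04 Hz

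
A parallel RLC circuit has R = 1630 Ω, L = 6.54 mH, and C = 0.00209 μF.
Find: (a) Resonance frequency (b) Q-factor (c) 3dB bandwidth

Step 1 — Resonance: ω₀ = 1/√(LC) = 1/√(0.00654·2.09e-09) = 2.705e+05 rad/s.
Step 2 — f₀ = ω₀/(2π) = 4.305e+04 Hz.
Step 3 — Parallel Q: Q = R/(ω₀L) = 1630/(2.705e+05·0.00654) = 0.9215.
Step 4 — Bandwidth: Δω = ω₀/Q = 2.935e+05 rad/s; BW = Δω/(2π) = 4.672e+04 Hz.

(a) f₀ = 4.305e+04 Hz  (b) Q = 0.9215  (c) BW = 4.672e+04 Hz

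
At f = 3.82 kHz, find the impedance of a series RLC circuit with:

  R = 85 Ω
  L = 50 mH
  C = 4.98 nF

Step 1 — Angular frequency: ω = 2π·f = 2π·3820 = 2.4e+04 rad/s.
Step 2 — Component impedances:
  R: Z = R = 85 Ω
  L: Z = jωL = j·2.4e+04·0.05 = 0 + j1200 Ω
  C: Z = 1/(jωC) = -j/(ω·C) = 0 - j8366 Ω
Step 3 — Series combination: Z_total = R + L + C = 85 - j7166 Ω = 7167∠-89.3° Ω.

Z = 85 - j7166 Ω = 7167∠-89.3° Ω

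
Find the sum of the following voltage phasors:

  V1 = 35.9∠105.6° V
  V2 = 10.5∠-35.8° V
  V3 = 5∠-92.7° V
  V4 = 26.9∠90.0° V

Step 1 — Convert each phasor to rectangular form:
  V1 = 35.9·(cos(105.6°) + j·sin(105.6°)) = -9.654 + j34.58 V
  V2 = 10.5·(cos(-35.8°) + j·sin(-35.8°)) = 8.516 - j6.142 V
  V3 = 5·(cos(-92.7°) + j·sin(-92.7°)) = -0.2355 - j4.994 V
  V4 = 26.9·(cos(90.0°) + j·sin(90.0°)) = 0 + j26.9 V
Step 2 — Sum components: V_total = -1.374 + j50.34 V.
Step 3 — Convert to polar: |V_total| = 50.36 V, ∠V_total = 91.6°.

V_total = 50.36∠91.6° V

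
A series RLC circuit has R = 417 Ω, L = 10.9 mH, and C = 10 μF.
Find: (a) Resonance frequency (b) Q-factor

Step 1 — Resonance condition Im(Z)=0 gives ω₀ = 1/√(LC).
Step 2 — ω₀ = 1/√(0.0109·1e-05) = 3029 rad/s.
Step 3 — f₀ = ω₀/(2π) = 482.1 Hz.
Step 4 — Series Q: Q = ω₀L/R = 3029·0.0109/417 = 0.07917.

(a) f₀ = 482.1 Hz  (b) Q = 0.07917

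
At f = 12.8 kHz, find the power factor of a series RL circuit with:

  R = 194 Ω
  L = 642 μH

Step 1 — Angular frequency: ω = 2π·f = 2π·1.28e+04 = 8.042e+04 rad/s.
Step 2 — Component impedances:
  R: Z = R = 194 Ω
  L: Z = jωL = j·8.042e+04·0.000642 = 0 + j51.63 Ω
Step 3 — Series combination: Z_total = R + L = 194 + j51.63 Ω = 200.8∠14.9° Ω.
Step 4 — Power factor: PF = cos(φ) = Re(Z)/|Z| = 194/200.75 = 0.9664.
Step 5 — Type: Im(Z) = 51.63 ⇒ lagging (phase φ = 14.9°).

PF = 0.9664 (lagging, φ = 14.9°)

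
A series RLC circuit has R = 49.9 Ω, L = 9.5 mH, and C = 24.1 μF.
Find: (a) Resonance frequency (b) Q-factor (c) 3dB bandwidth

Step 1 — Resonance: ω₀ = 1/√(LC) = 1/√(0.0095·2.41e-05) = 2090 rad/s.
Step 2 — f₀ = ω₀/(2π) = 332.6 Hz.
Step 3 — Series Q: Q = ω₀L/R = 2090·0.0095/49.9 = 0.3979.
Step 4 — Bandwidth: Δω = ω₀/Q = 5253 rad/s; BW = Δω/(2π) = 836 Hz.

(a) f₀ = 332.6 Hz  (b) Q = 0.3979  (c) BW = 836 Hz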